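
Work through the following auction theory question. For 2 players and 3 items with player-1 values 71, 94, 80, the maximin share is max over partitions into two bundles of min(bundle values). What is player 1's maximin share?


Step 1: Item values = 71, 94, 80
Step 2: Enumerate all 2-bundle partitions and take the smaller bundle:
  Partition 1: {71} vs {94,80} -> bundles 71, 174; min = 71
  Partition 2: {94} vs {71,80} -> bundles 94, 151; min = 94
  Partition 3: {80} vs {71,94} -> bundles 80, 165; min = 80
Step 3: MMS = max(71, 94, 80) = 94

94


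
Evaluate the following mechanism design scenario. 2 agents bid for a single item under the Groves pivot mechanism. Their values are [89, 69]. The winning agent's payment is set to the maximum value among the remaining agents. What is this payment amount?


Step 1: The efficient winner is agent 0 with value 89
Step 2: Other agents' values: [69]
Step 3: Pivot payment = max(others) = 69
Step 4: The winner pays 69

69


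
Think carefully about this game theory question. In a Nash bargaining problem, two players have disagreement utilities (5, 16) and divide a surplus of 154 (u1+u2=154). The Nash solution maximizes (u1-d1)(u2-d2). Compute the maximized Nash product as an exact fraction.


Step 1: The Nash solution splits surplus symmetrically above the disagreement point
Step 2: u1 = (total + d1 - d2)/2 = (154 + 5 - 16)/2 = 143/2
Step 3: u2 = (total - d1 + d2)/2 = (154 - 5 + 16)/2 = 165/2
Step 4: Nash product = (143/2 - 5) * (165/2 - 16)
Step 5: = 133/2 * 133/2 = 17689/4

17689/4


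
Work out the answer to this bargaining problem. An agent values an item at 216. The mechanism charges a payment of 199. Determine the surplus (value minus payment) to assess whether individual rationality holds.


Step 1: Surplus = value - payment = 216 - 199 = 17
Step 2: IR is satisfied (surplus >= 0)

17


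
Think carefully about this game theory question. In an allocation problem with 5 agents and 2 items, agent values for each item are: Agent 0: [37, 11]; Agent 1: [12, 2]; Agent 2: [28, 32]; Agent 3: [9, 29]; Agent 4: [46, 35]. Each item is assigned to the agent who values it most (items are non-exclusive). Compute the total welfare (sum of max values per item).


Step 1: For each item, find the maximum value among all agents.
Step 2: Item 0 -> Agent 4 (value 46)
Step 3: Item 1 -> Agent 4 (value 35)
Step 4: Total welfare = 46 + 35 = 81

81


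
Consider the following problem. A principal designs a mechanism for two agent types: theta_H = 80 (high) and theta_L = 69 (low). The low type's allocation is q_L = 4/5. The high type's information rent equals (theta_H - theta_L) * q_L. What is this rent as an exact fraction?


Step 1: theta_H - theta_L = 80 - 69 = 11
Step 2: Information rent = (theta_H - theta_L) * q_L
Step 3: = 11 * 4/5
Step 4: = 44/5

44/5


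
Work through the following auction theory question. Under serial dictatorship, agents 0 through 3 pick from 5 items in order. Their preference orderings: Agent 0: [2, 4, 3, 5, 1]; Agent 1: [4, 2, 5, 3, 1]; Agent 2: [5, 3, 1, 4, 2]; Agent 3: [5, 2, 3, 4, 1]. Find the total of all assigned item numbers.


Step 1: Agent 0 picks item 2
Step 2: Agent 1 picks item 4
Step 3: Agent 2 picks item 5
Step 4: Agent 3 picks item 3
Step 5: Sum = 2 + 4 + 5 + 3 = 14

14


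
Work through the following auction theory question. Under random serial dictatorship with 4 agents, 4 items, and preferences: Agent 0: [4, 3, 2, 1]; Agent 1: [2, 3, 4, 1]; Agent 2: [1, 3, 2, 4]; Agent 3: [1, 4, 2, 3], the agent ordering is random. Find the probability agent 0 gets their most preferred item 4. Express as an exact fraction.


Step 1: Agent 0 wants item 4
Step 2: There are 24 possible orderings of agents
Step 3: In 20 orderings, agent 0 gets item 4
Step 4: Probability = 20/24 = 5/6

5/6


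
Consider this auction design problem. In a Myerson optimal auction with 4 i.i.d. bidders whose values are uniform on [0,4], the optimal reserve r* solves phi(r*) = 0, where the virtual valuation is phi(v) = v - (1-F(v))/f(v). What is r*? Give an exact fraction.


Step 1: For U[0,4], F(v) = v/4 and f(v) = 1/4
Step 2: phi(v) = v - (1 - v/4)/(1/4) = v - (4 - v) = 2v - 4
Step 3: Set phi(r*) = 0: 2r* - 4 = 0
Step 4: r* = 4/2 = 2 (the number of bidders n = 4 does not enter)

2


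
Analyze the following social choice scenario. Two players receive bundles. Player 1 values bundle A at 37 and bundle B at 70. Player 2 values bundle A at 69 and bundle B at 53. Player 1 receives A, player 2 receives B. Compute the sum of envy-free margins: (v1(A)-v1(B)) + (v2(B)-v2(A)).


Step 1: Player 1's margin = v1(A) - v1(B) = 37 - 70 = -33
Step 2: Player 2's margin = v2(B) - v2(A) = 53 - 69 = -16
Step 3: Total margin = -33 + -16 = -49

-49


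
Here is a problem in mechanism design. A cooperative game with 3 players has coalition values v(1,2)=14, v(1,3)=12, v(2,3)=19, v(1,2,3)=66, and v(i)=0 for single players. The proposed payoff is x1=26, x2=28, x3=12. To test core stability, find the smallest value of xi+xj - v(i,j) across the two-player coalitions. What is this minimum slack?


Step 1: Slack for coalition (1,2): x1+x2 - v12 = 54 - 14 = 40
Step 2: Slack for coalition (1,3): x1+x3 - v13 = 38 - 12 = 26
Step 3: Slack for coalition (2,3): x2+x3 - v23 = 40 - 19 = 21
Step 4: Minimum slack = min(40, 26, 21) = 21, attained by (2,3); no pair can gain by deviating, so the allocation is in the core

21


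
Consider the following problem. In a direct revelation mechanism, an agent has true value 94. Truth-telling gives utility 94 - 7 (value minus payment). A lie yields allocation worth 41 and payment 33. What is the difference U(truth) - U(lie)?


Step 1: U(truth) = value - payment = 94 - 7 = 87
Step 2: U(lie) = allocation - payment = 41 - 33 = 8
Step 3: IC gap = 87 - 8 = 79

79


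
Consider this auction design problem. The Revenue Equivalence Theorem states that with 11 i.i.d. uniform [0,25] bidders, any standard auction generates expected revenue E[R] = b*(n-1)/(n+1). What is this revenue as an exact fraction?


Step 1: By Revenue Equivalence, expected revenue = b*(n-1)/(n+1)
Step 2: Substituting n = 11, b = 25
Step 3: Revenue = 25*(11-1)/(11+1) = 25*10/12
Step 4: Revenue = 250/12 = 125/6

125/6


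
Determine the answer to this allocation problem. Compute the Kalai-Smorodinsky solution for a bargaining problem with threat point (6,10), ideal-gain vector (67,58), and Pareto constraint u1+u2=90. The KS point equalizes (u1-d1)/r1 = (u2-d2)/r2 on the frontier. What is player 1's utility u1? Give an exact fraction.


Step 1: At the KS point, (u1-d1)/r1 = (u2-d2)/r2 = t and u1+u2 = 90
Step 2: u1 = d1 + r1*t and u2 = d2 + r2*t, so (d1 + r1*t) + (d2 + r2*t) = 90
Step 3: t = (90 - 6 - 10)/(67 + 58) = 74/125
Step 4: u1 = d1 + r1*t = 6 + 67 * 74/125 = 5708/125
Step 5: (Check: u2 = d2 + r2*t = 5542/125; u1+u2 = 5708/125 + 5542/125 = 90, on the frontier.)

5708/125


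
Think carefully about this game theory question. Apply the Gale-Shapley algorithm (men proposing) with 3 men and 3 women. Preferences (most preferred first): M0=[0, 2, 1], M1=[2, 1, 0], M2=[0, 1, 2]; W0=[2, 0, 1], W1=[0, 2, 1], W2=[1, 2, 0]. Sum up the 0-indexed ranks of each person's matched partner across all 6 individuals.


Step 1: Run Gale-Shapley (men propose, women hold best offer):
  M0 proposes to W0; she accepts
  M1 proposes to W2; she accepts
  M2 proposes to W0; she switches from M0
  M0 proposes to W2; rejected
  M0 proposes to W1; she accepts
Step 2: Final matching: W0-M2, W1-M0, W2-M1
Step 3: 0-indexed ranks (man's rank of his match, then woman's): 0 + 0 + 2 + 0 + 0 + 0
Step 4: Total rank sum = 2

2


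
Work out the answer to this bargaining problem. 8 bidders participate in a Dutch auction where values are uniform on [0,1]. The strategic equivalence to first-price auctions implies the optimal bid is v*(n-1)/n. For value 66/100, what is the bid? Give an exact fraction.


Step 1: Dutch auctions are strategically equivalent to first-price auctions
Step 2: The equilibrium bid is b(v) = v*(n-1)/n
Step 3: b = 33/50 * 7/8
Step 4: b = 231/400

231/400


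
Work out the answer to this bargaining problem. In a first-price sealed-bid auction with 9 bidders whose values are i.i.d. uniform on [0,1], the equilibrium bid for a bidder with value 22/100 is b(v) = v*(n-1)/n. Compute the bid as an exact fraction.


Step 1: The symmetric BNE bidding function is b(v) = v * (n-1) / n
Step 2: Substitute v = 11/50 and n = 9
Step 3: b = 11/50 * 8/9
Step 4: b = 44/225

44/225


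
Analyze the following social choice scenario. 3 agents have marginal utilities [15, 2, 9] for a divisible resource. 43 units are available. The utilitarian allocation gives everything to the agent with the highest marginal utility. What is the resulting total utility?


Step 1: The marginal utilities are [15, 2, 9]
Step 2: The highest marginal utility is 15
Step 3: All 43 units go to that agent
Step 4: Total utility = 15 * 43 = 645

645


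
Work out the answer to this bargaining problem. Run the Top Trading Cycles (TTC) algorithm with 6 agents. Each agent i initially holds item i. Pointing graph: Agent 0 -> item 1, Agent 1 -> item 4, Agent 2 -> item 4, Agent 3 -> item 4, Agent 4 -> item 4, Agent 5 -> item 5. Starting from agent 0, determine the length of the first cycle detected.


Step 1: Trace the pointer graph from agent 0: 0 -> 1 -> 4 -> 4
Step 2: A cycle is detected when we revisit agent 4
Step 3: The cycle is: 4 -> 4
Step 4: Cycle length = 1

1


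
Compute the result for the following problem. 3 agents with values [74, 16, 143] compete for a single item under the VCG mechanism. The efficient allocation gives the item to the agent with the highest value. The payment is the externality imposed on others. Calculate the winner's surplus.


Step 1: The winner is the agent with the highest value: agent 2 with value 143
Step 2: Values of other agents: [74, 16]
Step 3: VCG payment = max of others' values = 74
Step 4: Surplus = 143 - 74 = 69

69


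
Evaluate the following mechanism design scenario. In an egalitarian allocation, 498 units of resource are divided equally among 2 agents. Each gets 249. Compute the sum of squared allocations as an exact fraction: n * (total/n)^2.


Step 1: Each agent's share = 498/2 = 249
Step 2: Square of each share = (249)^2 = 62001
Step 3: Sum of squares = 2 * 62001 = 124002

124002


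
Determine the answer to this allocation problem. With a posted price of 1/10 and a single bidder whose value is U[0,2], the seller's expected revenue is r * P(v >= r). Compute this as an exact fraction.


Step 1: Posted price r = 1/10, value support [0,2]
Step 2: P(v >= r) = (2 - 1/10)/2 = 19/20
Step 3: Expected revenue = r * P(v >= r) = 1/10 * 19/20
Step 4: Revenue = 19/200

19/200


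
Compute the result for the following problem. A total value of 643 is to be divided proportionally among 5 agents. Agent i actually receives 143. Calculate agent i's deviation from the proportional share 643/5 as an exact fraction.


Step 1: Proportional share = 643/5
Step 2: Agent's actual allocation = 143
Step 3: Excess = 143 - 643/5 = 72/5

72/5


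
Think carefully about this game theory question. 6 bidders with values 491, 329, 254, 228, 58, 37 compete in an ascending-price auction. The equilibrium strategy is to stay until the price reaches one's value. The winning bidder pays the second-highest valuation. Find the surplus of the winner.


Step 1: Identify the highest value: 491
Step 2: Identify the second-highest value: 329
Step 3: The final price = second-highest value = 329
Step 4: Surplus = 491 - 329 = 162

162


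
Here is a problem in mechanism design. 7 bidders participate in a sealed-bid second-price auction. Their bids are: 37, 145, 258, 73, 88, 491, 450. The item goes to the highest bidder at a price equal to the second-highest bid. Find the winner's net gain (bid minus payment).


Step 1: Sort bids in descending order: 491, 450, 258, 145, 88, 73, 37
Step 2: The winning bid is the highest: 491
Step 3: The payment equals the second-highest bid: 450
Step 4: Surplus = winner's bid - payment = 491 - 450 = 41

41


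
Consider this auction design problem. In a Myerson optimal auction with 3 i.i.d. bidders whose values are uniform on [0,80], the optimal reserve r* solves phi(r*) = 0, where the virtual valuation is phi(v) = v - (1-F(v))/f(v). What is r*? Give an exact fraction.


Step 1: For U[0,80], F(v) = v/80 and f(v) = 1/80
Step 2: phi(v) = v - (1 - v/80)/(1/80) = v - (80 - v) = 2v - 80
Step 3: Set phi(r*) = 0: 2r* - 80 = 0
Step 4: r* = 80/2 = 40 (the number of bidders n = 3 does not enter)

40


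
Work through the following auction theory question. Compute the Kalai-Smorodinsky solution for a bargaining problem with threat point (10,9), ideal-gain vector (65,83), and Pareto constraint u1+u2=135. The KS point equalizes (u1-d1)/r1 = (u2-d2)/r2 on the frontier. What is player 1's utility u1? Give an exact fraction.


Step 1: At the KS point, (u1-d1)/r1 = (u2-d2)/r2 = t and u1+u2 = 135
Step 2: u1 = d1 + r1*t and u2 = d2 + r2*t, so (d1 + r1*t) + (d2 + r2*t) = 135
Step 3: t = (135 - 10 - 9)/(65 + 83) = 116/148 = 29/37
Step 4: u1 = d1 + r1*t = 10 + 65 * 29/37 = 2255/37
Step 5: (Check: u2 = d2 + r2*t = 2740/37; u1+u2 = 2255/37 + 2740/37 = 135, on the frontier.)

2255/37


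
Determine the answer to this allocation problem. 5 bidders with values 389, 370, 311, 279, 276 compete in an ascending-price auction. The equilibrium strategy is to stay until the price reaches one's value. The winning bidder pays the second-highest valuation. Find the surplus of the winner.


Step 1: Identify the highest value: 389
Step 2: Identify the second-highest value: 370
Step 3: The final price = second-highest value = 370
Step 4: Surplus = 389 - 370 = 19

19


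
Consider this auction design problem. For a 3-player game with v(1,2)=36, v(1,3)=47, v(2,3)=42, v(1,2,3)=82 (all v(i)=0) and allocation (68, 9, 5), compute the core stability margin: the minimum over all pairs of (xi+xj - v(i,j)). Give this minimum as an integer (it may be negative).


Step 1: Slack for coalition (1,2): x1+x2 - v12 = 77 - 36 = 41
Step 2: Slack for coalition (1,3): x1+x3 - v13 = 73 - 47 = 26
Step 3: Slack for coalition (2,3): x2+x3 - v23 = 14 - 42 = -28
Step 4: Minimum slack = min(41, 26, -28) = -28, attained by (2,3); coalition (2,3) can block (slack < 0), so the allocation is not in the core

-28


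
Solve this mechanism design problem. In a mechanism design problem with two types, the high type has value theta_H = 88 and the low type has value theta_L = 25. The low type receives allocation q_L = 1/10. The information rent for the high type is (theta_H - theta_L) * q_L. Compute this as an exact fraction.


Step 1: theta_H - theta_L = 88 - 25 = 63
Step 2: Information rent = (theta_H - theta_L) * q_L
Step 3: = 63 * 1/10
Step 4: = 63/10

63/10


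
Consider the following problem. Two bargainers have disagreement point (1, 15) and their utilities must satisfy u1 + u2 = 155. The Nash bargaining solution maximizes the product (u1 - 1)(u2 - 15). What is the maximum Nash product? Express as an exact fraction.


Step 1: The Nash solution splits surplus symmetrically above the disagreement point
Step 2: u1 = (total + d1 - d2)/2 = (155 + 1 - 15)/2 = 141/2
Step 3: u2 = (total - d1 + d2)/2 = (155 - 1 + 15)/2 = 169/2
Step 4: Nash product = (141/2 - 1) * (169/2 - 15)
Step 5: = 139/2 * 139/2 = 19321/4

19321/4


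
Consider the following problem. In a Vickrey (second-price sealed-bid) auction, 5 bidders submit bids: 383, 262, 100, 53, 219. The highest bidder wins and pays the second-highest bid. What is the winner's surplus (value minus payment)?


Step 1: Sort bids in descending order: 383, 262, 219, 100, 53
Step 2: The winning bid is the highest: 383
Step 3: The payment equals the second-highest bid: 262
Step 4: Surplus = winner's bid - payment = 383 - 262 = 121

121


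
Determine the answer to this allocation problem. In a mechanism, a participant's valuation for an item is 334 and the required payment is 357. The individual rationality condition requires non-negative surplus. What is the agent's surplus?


Step 1: Surplus = value - payment = 334 - 357 = -23
Step 2: IR is violated (surplus < 0)

-23


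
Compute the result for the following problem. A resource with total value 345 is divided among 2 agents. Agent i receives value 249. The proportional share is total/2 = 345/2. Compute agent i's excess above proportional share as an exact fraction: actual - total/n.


Step 1: Proportional share = 345/2
Step 2: Agent's actual allocation = 249
Step 3: Excess = 249 - 345/2 = 153/2

153/2


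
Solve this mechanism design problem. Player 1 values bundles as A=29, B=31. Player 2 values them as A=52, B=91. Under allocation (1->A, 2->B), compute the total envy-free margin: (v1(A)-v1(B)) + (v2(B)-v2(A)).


Step 1: Player 1's margin = v1(A) - v1(B) = 29 - 31 = -2
Step 2: Player 2's margin = v2(B) - v2(A) = 91 - 52 = 39
Step 3: Total margin = -2 + 39 = 37

37


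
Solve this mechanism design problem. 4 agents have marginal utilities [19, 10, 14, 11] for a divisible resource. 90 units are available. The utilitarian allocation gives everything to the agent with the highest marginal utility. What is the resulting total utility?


Step 1: The marginal utilities are [19, 10, 14, 11]
Step 2: The highest marginal utility is 19
Step 3: All 90 units go to that agent
Step 4: Total utility = 19 * 90 = 1710

1710


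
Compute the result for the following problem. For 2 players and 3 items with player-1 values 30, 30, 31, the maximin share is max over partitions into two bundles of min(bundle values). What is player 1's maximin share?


Step 1: Item values = 30, 30, 31
Step 2: Enumerate all 2-bundle partitions and take the smaller bundle:
  Partition 1: {30} vs {30,31} -> bundles 30, 61; min = 30
  Partition 2: {30} vs {30,31} -> bundles 30, 61; min = 30
  Partition 3: {31} vs {30,30} -> bundles 31, 60; min = 31
Step 3: MMS = max(30, 30, 31) = 31

31


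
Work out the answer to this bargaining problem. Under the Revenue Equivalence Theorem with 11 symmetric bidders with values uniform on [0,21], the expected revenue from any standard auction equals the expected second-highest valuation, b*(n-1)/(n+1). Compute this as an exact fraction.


Step 1: By Revenue Equivalence, expected revenue = b*(n-1)/(n+1)
Step 2: Substituting n = 11, b = 21
Step 3: Revenue = 21*(11-1)/(11+1) = 21*10/12
Step 4: Revenue = 210/12 = 35/2

35/2


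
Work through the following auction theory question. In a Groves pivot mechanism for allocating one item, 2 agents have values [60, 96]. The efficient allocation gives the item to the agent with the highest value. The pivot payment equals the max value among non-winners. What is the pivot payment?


Step 1: The efficient winner is agent 1 with value 96
Step 2: Other agents' values: [60]
Step 3: Pivot payment = max(others) = 60
Step 4: The winner pays 60

60


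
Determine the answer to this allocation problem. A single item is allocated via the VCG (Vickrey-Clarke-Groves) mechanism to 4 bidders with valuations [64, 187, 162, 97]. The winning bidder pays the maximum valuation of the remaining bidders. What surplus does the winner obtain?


Step 1: The winner is the agent with the highest value: agent 1 with value 187
Step 2: Values of other agents: [64, 162, 97]
Step 3: VCG payment = max of others' values = 162
Step 4: Surplus = 187 - 162 = 25

25


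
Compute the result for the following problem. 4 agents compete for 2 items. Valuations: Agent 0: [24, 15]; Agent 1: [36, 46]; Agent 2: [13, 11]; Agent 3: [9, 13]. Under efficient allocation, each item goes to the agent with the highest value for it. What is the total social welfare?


Step 1: For each item, find the maximum value among all agents.
Step 2: Item 0 -> Agent 1 (value 36)
Step 3: Item 1 -> Agent 1 (value 46)
Step 4: Total welfare = 36 + 46 = 82

82


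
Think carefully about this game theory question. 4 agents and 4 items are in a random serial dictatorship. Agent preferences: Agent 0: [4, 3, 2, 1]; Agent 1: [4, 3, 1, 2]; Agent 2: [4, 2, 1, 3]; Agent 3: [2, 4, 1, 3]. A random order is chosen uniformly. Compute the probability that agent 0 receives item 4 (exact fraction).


Step 1: Agent 0 wants item 4
Step 2: There are 24 possible orderings of agents
Step 3: In 8 orderings, agent 0 gets item 4
Step 4: Probability = 8/24 = 1/3

1/3


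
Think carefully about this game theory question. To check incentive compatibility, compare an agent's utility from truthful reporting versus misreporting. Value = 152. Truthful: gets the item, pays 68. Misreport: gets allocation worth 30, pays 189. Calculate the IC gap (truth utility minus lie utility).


Step 1: U(truth) = value - payment = 152 - 68 = 84
Step 2: U(lie) = allocation - payment = 30 - 189 = -159
Step 3: IC gap = 84 - (-159) = 243

243


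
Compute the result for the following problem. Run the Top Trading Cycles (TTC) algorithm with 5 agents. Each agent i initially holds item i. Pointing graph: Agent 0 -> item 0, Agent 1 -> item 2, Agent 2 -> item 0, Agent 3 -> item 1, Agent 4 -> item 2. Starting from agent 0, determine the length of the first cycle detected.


Step 1: Trace the pointer graph from agent 0: 0 -> 0
Step 2: A cycle is detected when we revisit agent 0
Step 3: The cycle is: 0 -> 0
Step 4: Cycle length = 1

1


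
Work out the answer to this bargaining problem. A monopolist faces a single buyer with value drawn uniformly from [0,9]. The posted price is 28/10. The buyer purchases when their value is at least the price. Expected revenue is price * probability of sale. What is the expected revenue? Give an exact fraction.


Step 1: Posted price r = 14/5, value support [0,9]
Step 2: P(v >= r) = (9 - 14/5)/9 = 31/45
Step 3: Expected revenue = r * P(v >= r) = 14/5 * 31/45
Step 4: Revenue = 434/225

434/225


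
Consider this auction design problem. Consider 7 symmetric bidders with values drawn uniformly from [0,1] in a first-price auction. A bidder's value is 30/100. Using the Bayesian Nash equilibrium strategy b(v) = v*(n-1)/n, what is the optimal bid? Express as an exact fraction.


Step 1: The symmetric BNE bidding function is b(v) = v * (n-1) / n
Step 2: Substitute v = 3/10 and n = 7
Step 3: b = 3/10 * 6/7
Step 4: b = 9/35

9/35


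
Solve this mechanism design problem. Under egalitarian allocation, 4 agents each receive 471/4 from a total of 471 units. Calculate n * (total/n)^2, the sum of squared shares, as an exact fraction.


Step 1: Each agent's share = 471/4
Step 2: Square of each share = (471/4)^2 = 221841/16
Step 3: Sum of squares = 4 * 221841/16 = 221841/4

221841/4


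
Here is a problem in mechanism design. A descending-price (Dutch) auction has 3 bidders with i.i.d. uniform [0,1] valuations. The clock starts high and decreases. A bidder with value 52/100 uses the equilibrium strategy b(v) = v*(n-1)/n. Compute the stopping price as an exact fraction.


Step 1: Dutch auctions are strategically equivalent to first-price auctions
Step 2: The equilibrium bid is b(v) = v*(n-1)/n
Step 3: b = 13/25 * 2/3
Step 4: b = 26/75

26/75


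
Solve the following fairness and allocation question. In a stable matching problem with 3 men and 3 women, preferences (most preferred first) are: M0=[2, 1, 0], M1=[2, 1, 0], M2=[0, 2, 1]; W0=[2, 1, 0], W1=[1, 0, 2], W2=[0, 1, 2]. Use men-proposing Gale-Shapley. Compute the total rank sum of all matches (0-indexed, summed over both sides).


Step 1: Run Gale-Shapley (men propose, women hold best offer):
  M0 proposes to W2; she accepts
  M1 proposes to W2; rejected
  M1 proposes to W1; she accepts
  M2 proposes to W0; she accepts
Step 2: Final matching: W0-M2, W1-M1, W2-M0
Step 3: 0-indexed ranks (man's rank of his match, then woman's): 0 + 0 + 1 + 0 + 0 + 0
Step 4: Total rank sum = 1

1


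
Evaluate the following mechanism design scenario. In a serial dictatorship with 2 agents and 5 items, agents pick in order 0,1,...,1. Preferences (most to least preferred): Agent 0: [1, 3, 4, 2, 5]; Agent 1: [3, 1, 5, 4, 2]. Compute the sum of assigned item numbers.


Step 1: Agent 0 picks item 1
Step 2: Agent 1 picks item 3
Step 3: Sum = 1 + 3 = 4

4


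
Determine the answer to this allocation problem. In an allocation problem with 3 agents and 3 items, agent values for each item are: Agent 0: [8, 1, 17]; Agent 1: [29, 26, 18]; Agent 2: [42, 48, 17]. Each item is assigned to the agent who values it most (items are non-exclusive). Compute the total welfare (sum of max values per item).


Step 1: For each item, find the maximum value among all agents.
Step 2: Item 0 -> Agent 2 (value 42)
Step 3: Item 1 -> Agent 2 (value 48)
Step 4: Item 2 -> Agent 1 (value 18)
Step 5: Total welfare = 42 + 48 + 18 = 108

108


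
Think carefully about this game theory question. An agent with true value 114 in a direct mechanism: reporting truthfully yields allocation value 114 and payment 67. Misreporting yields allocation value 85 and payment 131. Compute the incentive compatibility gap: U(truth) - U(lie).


Step 1: U(truth) = value - payment = 114 - 67 = 47
Step 2: U(lie) = allocation - payment = 85 - 131 = -46
Step 3: IC gap = 47 - (-46) = 93

93


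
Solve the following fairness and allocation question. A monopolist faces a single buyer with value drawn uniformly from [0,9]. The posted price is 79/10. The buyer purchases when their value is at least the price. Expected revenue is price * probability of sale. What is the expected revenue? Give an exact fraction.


Step 1: Posted price r = 79/10, value support [0,9]
Step 2: P(v >= r) = (9 - 79/10)/9 = 11/90
Step 3: Expected revenue = r * P(v >= r) = 79/10 * 11/90
Step 4: Revenue = 869/900

869/900


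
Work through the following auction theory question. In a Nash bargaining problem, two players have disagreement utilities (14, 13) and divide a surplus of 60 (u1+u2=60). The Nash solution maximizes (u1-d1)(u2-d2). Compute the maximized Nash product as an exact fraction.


Step 1: The Nash solution splits surplus symmetrically above the disagreement point
Step 2: u1 = (total + d1 - d2)/2 = (60 + 14 - 13)/2 = 61/2
Step 3: u2 = (total - d1 + d2)/2 = (60 - 14 + 13)/2 = 59/2
Step 4: Nash product = (61/2 - 14) * (59/2 - 13)
Step 5: = 33/2 * 33/2 = 1089/4

1089/4


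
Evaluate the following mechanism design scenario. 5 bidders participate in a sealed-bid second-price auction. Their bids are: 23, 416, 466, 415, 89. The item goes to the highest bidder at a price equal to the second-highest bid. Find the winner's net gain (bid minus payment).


Step 1: Sort bids in descending order: 466, 416, 415, 89, 23
Step 2: The winning bid is the highest: 466
Step 3: The payment equals the second-highest bid: 416
Step 4: Surplus = winner's bid - payment = 466 - 416 = 50

50


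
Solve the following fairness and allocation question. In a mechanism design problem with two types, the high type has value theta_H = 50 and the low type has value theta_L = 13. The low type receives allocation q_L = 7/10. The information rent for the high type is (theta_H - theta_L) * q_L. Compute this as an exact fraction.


Step 1: theta_H - theta_L = 50 - 13 = 37
Step 2: Information rent = (theta_H - theta_L) * q_L
Step 3: = 37 * 7/10
Step 4: = 259/10

259/10


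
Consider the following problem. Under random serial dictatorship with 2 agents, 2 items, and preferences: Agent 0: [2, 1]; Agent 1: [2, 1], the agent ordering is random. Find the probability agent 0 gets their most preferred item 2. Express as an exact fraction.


Step 1: Agent 0 wants item 2
Step 2: There are 2 possible orderings of agents
Step 3: In 1 orderings, agent 0 gets item 2
Step 4: Probability = 1/2

1/2


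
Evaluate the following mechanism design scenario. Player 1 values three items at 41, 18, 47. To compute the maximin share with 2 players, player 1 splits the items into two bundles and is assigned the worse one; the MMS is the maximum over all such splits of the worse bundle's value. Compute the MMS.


Step 1: Item values = 41, 18, 47
Step 2: Enumerate all 2-bundle partitions and take the smaller bundle:
  Partition 1: {41} vs {18,47} -> bundles 41, 65; min = 41
  Partition 2: {18} vs {41,47} -> bundles 18, 88; min = 18
  Partition 3: {47} vs {41,18} -> bundles 47, 59; min = 47
Step 3: MMS = max(41, 18, 47) = 47

47


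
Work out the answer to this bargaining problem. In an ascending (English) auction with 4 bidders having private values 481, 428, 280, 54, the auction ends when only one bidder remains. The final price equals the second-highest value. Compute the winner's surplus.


Step 1: Identify the highest value: 481
Step 2: Identify the second-highest value: 428
Step 3: The final price = second-highest value = 428
Step 4: Surplus = 481 - 428 = 53

53


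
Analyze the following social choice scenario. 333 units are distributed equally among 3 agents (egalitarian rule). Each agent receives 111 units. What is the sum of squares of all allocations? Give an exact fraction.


Step 1: Each agent's share = 333/3 = 111
Step 2: Square of each share = (111)^2 = 12321
Step 3: Sum of squares = 3 * 12321 = 36963

36963


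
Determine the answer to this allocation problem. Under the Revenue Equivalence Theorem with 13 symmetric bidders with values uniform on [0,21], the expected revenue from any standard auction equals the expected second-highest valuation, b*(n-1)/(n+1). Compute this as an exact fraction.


Step 1: By Revenue Equivalence, expected revenue = b*(n-1)/(n+1)
Step 2: Substituting n = 13, b = 21
Step 3: Revenue = 21*(13-1)/(13+1) = 21*12/14
Step 4: Revenue = 252/14 = 18

18


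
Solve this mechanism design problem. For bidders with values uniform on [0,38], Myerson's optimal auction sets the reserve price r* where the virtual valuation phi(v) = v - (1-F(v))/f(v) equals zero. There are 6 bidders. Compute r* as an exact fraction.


Step 1: For U[0,38], F(v) = v/38 and f(v) = 1/38
Step 2: phi(v) = v - (1 - v/38)/(1/38) = v - (38 - v) = 2v - 38
Step 3: Set phi(r*) = 0: 2r* - 38 = 0
Step 4: r* = 38/2 = 19 (the number of bidders n = 6 does not enter)

19


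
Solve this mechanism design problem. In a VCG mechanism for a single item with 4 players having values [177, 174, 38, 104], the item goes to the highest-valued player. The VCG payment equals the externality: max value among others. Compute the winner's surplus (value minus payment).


Step 1: The winner is the agent with the highest value: agent 0 with value 177
Step 2: Values of other agents: [174, 38, 104]
Step 3: VCG payment = max of others' values = 174
Step 4: Surplus = 177 - 174 = 3

3


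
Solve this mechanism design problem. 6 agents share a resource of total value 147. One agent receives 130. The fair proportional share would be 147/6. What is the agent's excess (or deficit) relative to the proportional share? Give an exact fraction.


Step 1: Proportional share = 147/6 = 49/2
Step 2: Agent's actual allocation = 130
Step 3: Excess = 130 - 49/2 = 211/2

211/2


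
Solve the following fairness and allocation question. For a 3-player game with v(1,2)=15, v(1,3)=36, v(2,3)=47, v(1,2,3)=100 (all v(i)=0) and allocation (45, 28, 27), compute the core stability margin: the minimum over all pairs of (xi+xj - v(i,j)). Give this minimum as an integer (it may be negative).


Step 1: Slack for coalition (1,2): x1+x2 - v12 = 73 - 15 = 58
Step 2: Slack for coalition (1,3): x1+x3 - v13 = 72 - 36 = 36
Step 3: Slack for coalition (2,3): x2+x3 - v23 = 55 - 47 = 8
Step 4: Minimum slack = min(58, 36, 8) = 8, attained by (2,3); no pair can gain by deviating, so the allocation is in the core

8


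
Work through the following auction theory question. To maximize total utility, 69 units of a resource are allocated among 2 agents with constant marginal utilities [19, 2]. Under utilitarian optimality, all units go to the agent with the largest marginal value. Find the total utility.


Step 1: The marginal utilities are [19, 2]
Step 2: The highest marginal utility is 19
Step 3: All 69 units go to that agent
Step 4: Total utility = 19 * 69 = 1311

1311


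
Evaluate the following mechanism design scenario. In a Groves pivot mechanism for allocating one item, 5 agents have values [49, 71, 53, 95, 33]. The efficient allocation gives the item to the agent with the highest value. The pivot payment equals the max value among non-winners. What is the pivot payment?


Step 1: The efficient winner is agent 3 with value 95
Step 2: Other agents' values: [49, 71, 53, 33]
Step 3: Pivot payment = max(others) = 71
Step 4: The winner pays 71

71


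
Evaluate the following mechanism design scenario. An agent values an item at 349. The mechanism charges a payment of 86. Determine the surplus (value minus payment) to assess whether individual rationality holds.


Step 1: Surplus = value - payment = 349 - 86 = 263
Step 2: IR is satisfied (surplus >= 0)

263


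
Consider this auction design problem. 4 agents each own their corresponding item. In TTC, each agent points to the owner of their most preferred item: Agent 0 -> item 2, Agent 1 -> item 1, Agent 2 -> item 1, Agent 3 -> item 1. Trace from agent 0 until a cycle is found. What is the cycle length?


Step 1: Trace the pointer graph from agent 0: 0 -> 2 -> 1 -> 1
Step 2: A cycle is detected when we revisit agent 1
Step 3: The cycle is: 1 -> 1
Step 4: Cycle length = 1

1


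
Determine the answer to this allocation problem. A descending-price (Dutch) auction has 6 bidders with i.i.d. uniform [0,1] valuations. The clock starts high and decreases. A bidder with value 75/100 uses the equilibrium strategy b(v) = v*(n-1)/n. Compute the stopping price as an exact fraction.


Step 1: Dutch auctions are strategically equivalent to first-price auctions
Step 2: The equilibrium bid is b(v) = v*(n-1)/n
Step 3: b = 3/4 * 5/6
Step 4: b = 5/8

5/8


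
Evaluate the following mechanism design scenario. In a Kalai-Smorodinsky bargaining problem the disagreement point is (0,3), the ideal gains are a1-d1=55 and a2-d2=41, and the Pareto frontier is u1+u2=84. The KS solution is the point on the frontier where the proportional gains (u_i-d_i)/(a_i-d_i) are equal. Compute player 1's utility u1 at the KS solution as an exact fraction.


Step 1: At the KS point, (u1-d1)/r1 = (u2-d2)/r2 = t and u1+u2 = 84
Step 2: u1 = d1 + r1*t and u2 = d2 + r2*t, so (d1 + r1*t) + (d2 + r2*t) = 84
Step 3: t = (84 - 0 - 3)/(55 + 41) = 81/96 = 27/32
Step 4: u1 = d1 + r1*t = 0 + 55 * 27/32 = 1485/32
Step 5: (Check: u2 = d2 + r2*t = 1203/32; u1+u2 = 1485/32 + 1203/32 = 84, on the frontier.)

1485/32


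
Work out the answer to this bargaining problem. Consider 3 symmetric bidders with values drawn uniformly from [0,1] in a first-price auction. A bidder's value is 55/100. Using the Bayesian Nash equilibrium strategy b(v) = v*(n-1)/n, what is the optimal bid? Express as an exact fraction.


Step 1: The symmetric BNE bidding function is b(v) = v * (n-1) / n
Step 2: Substitute v = 11/20 and n = 3
Step 3: b = 11/20 * 2/3
Step 4: b = 11/30

11/30


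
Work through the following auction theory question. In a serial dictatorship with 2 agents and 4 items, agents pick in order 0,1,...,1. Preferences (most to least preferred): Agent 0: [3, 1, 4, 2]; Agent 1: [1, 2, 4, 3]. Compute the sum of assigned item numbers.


Step 1: Agent 0 picks item 3
Step 2: Agent 1 picks item 1
Step 3: Sum = 3 + 1 = 4

4


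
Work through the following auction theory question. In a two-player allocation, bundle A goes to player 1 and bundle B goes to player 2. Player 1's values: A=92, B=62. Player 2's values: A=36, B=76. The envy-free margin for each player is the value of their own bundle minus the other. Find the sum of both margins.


Step 1: Player 1's margin = v1(A) - v1(B) = 92 - 62 = 30
Step 2: Player 2's margin = v2(B) - v2(A) = 76 - 36 = 40
Step 3: Total margin = 30 + 40 = 70

70


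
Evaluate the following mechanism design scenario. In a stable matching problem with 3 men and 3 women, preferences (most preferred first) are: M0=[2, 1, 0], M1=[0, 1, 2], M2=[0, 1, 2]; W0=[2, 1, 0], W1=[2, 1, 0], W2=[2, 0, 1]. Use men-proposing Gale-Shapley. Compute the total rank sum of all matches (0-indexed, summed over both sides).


Step 1: Run Gale-Shapley (men propose, women hold best offer):
  M0 proposes to W2; she accepts
  M1 proposes to W0; she accepts
  M2 proposes to W0; she switches from M1
  M1 proposes to W1; she accepts
Step 2: Final matching: W0-M2, W1-M1, W2-M0
Step 3: 0-indexed ranks (man's rank of his match, then woman's): 0 + 0 + 1 + 1 + 0 + 1
Step 4: Total rank sum = 3

3


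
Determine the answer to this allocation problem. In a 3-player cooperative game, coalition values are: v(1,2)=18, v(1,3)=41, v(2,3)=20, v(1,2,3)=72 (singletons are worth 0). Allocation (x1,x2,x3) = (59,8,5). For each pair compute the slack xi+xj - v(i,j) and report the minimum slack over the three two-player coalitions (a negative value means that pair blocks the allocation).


Step 1: Slack for coalition (1,2): x1+x2 - v12 = 67 - 18 = 49
Step 2: Slack for coalition (1,3): x1+x3 - v13 = 64 - 41 = 23
Step 3: Slack for coalition (2,3): x2+x3 - v23 = 13 - 20 = -7
Step 4: Minimum slack = min(49, 23, -7) = -7, attained by (2,3); coalition (2,3) can block (slack < 0), so the allocation is not in the core

-7


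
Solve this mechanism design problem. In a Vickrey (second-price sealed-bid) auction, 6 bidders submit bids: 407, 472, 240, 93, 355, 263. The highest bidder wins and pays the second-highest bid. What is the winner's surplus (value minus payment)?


Step 1: Sort bids in descending order: 472, 407, 355, 263, 240, 93
Step 2: The winning bid is the highest: 472
Step 3: The payment equals the second-highest bid: 407
Step 4: Surplus = winner's bid - payment = 472 - 407 = 65

65


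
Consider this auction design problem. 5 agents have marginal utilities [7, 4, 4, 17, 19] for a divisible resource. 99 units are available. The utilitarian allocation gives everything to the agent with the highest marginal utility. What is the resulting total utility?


Step 1: The marginal utilities are [7, 4, 4, 17, 19]
Step 2: The highest marginal utility is 19
Step 3: All 99 units go to that agent
Step 4: Total utility = 19 * 99 = 1881

1881


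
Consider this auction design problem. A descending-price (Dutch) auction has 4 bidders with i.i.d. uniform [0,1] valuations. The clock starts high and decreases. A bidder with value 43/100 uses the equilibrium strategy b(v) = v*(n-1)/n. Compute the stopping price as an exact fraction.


Step 1: Dutch auctions are strategically equivalent to first-price auctions
Step 2: The equilibrium bid is b(v) = v*(n-1)/n
Step 3: b = 43/100 * 3/4
Step 4: b = 129/400

129/400


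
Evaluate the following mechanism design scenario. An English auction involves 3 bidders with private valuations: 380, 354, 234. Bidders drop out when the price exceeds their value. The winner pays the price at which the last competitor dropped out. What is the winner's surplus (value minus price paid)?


Step 1: Identify the highest value: 380
Step 2: Identify the second-highest value: 354
Step 3: The final price = second-highest value = 354
Step 4: Surplus = 380 - 354 = 26

26


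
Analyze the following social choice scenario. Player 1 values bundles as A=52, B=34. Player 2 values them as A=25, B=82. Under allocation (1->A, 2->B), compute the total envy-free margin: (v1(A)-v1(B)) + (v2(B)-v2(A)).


Step 1: Player 1's margin = v1(A) - v1(B) = 52 - 34 = 18
Step 2: Player 2's margin = v2(B) - v2(A) = 82 - 25 = 57
Step 3: Total margin = 18 + 57 = 75

75


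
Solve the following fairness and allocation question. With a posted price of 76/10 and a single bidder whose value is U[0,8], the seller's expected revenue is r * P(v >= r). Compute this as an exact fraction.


Step 1: Posted price r = 38/5, value support [0,8]
Step 2: P(v >= r) = (8 - 38/5)/8 = 1/20
Step 3: Expected revenue = r * P(v >= r) = 38/5 * 1/20
Step 4: Revenue = 19/50

19/50


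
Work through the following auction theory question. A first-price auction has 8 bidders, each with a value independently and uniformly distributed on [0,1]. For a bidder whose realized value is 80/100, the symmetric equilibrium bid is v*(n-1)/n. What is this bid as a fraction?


Step 1: The symmetric BNE bidding function is b(v) = v * (n-1) / n
Step 2: Substitute v = 4/5 and n = 8
Step 3: b = 4/5 * 7/8
Step 4: b = 7/10

7/10
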